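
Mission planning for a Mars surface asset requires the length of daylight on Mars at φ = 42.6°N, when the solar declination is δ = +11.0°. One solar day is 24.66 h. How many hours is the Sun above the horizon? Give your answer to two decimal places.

13.74 h

cos H₀ = −tan φ · tan δ = −tan(+42.6°) × tan(+11.000°) = -0.1787, so H₀ = 1.7505 rad = 100.30°.
Daylight = 2H₀/(2π) × 24.66 h = (1.7505/π) × 24.66 = 13.74 h.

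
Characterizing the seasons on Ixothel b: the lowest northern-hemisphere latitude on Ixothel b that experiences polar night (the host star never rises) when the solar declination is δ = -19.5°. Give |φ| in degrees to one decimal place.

Polar night requires cos H₀ = −tan φ tan δ ≥ 1, i.e. tan φ tan δ ≤ −1.
The boundary is |tan φ| · |tan δ| = 1, so |φ| = 90° − |δ| = 90° − 19.5° = 70.5° in the northern hemisphere.

|φ| = 70.5°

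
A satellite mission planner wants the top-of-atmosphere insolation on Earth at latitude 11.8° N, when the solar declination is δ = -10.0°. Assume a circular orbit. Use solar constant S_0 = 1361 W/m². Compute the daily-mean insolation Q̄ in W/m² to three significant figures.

cos h₀ = −tan(+11.8°) tan(-10.000°) = 0.0368, h₀ = 1.5340 rad.
Bracket: h₀ sin ϕ sin δ + cos ϕ cos δ sin h₀ = 1.5340×0.20450×-0.17365 + 0.97887×0.98481×0.99932 = -0.054475 + 0.963345 = 0.908870.
Q̄ = (S_0/π) × [bracket] = (1361/π) × 0.908870 = 393.7 W/m².

Q̄ ≈ 394 W/m²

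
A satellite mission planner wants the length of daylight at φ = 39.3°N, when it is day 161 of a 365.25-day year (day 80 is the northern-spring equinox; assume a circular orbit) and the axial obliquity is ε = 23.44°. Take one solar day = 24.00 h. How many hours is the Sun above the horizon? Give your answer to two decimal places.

14.72 h

Solar longitude: λ_s = 360° × (161 − 80)/365.25 = 79.836°.
sin δ = sin 23.44° × sin 79.836° = 0.39155, so δ = +23.051°.
cos H₀ = −tan φ · tan δ = −tan(+39.3°) × tan(+23.051°) = -0.3483, so H₀ = 1.9265 rad = 110.38°.
Daylight = 2H₀/(2π) × 24.00 h = (1.9265/π) × 24.00 = 14.72 h.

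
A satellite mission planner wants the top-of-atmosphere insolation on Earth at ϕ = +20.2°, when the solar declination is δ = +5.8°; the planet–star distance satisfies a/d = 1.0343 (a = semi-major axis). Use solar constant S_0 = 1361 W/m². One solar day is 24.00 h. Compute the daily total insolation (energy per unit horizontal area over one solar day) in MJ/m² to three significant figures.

39.6 MJ/m²

cos h₀ = −tan(+20.2°) tan(+5.800°) = -0.0374, h₀ = 1.6082 rad.
Bracket: h₀ sin ϕ sin δ + cos ϕ cos δ sin h₀ = 1.6082×0.34530×0.10106 + 0.93849×0.99488×0.99930 = 0.056120 + 0.933031 = 0.989151.
Inverse-square distance factor (a/d)² = 1.0343² = 1.069776.
Q̄ = (S_0/π) × 1.069776 × [bracket] = (1361/π) × 1.069776 × 0.989151 = 458.42 W/m².
Daily total = Q̄ × 24.00 h × 3600 s/h = 458.42 × 24.00 × 3600 / 10⁶ = 39.61 MJ/m².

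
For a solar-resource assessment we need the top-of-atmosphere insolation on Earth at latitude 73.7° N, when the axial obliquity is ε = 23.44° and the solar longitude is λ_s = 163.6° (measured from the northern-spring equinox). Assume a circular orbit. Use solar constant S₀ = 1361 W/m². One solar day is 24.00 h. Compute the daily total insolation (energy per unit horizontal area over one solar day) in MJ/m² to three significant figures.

17.6 MJ/m²

Solar declination: sin δ = sin ε · sin λ_s = sin 23.44° × sin 163.6° = 0.11231, so δ = +6.449°.
cos H₀ = −tan(+73.7°) tan(+6.449°) = -0.3865, H₀ = 1.9677 rad.
Bracket: H₀ sin φ sin δ + cos φ cos δ sin H₀ = 1.9677×0.95981×0.11231 + 0.28067×0.99367×0.92228 = 0.212111 + 0.257218 = 0.469329.
Q̄ = (S₀/π) × [bracket] = (1361/π) × 0.469329 = 203.32 W/m².
Daily total = Q̄ × 24.00 h × 3600 s/h = 203.32 × 24.00 × 3600 / 10⁶ = 17.57 MJ/m².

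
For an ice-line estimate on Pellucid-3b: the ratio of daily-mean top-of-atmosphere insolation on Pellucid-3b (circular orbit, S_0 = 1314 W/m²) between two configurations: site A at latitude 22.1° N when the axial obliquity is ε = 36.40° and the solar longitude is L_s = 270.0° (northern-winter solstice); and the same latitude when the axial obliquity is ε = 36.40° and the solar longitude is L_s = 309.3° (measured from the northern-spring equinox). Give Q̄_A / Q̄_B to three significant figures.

Q̄_A / Q̄_B ≈ 0.752

— Configuration A (ϕ=+22.1°):
Solar declination: sin δ = sin ε · sin L_s = sin 36.40° × sin 270.0° = -0.59342, so δ = -36.400°.
cos h₀ = −tan(+22.1°) tan(-36.400°) = 0.2994, h₀ = 1.2668 rad.
Bracket: h₀ sin ϕ sin δ + cos ϕ cos δ sin h₀ = 1.2668×0.37622×-0.59342 + 0.92653×0.80489×0.95414 = -0.282821 + 0.711554 = 0.428733.
Q̄ = (S_0/π) × [bracket] = (1314/π) × 0.428733 = 179.32 W/m².
— Configuration B (ϕ=+22.1°):
Solar declination: sin δ = sin ε · sin L_s = sin 36.40° × sin 309.3° = -0.45921, so δ = -27.336°.
cos h₀ = −tan(+22.1°) tan(-27.336°) = 0.2099, h₀ = 1.3593 rad.
Bracket: h₀ sin ϕ sin δ + cos ϕ cos δ sin h₀ = 1.3593×0.37622×-0.45921 + 0.92653×0.88833×0.97772 = -0.234838 + 0.804727 = 0.569889.
Q̄ = (S_0/π) × [bracket] = (1314/π) × 0.569889 = 238.36 W/m².
Ratio Q̄_A / Q̄_B = 179.32 / 238.36 = 0.7523.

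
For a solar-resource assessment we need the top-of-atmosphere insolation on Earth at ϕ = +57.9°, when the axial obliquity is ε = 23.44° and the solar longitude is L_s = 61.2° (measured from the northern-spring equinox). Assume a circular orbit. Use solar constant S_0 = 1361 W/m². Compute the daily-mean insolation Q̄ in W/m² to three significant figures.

Q̄ ≈ 456 W/m²

Solar declination: sin δ = sin ε · sin L_s = sin 23.44° × sin 61.2° = 0.34858, so δ = +20.401°.
cos h₀ = −tan(+57.9°) tan(+20.401°) = -0.5929, h₀ = 2.2054 rad.
Bracket: h₀ sin ϕ sin δ + cos ϕ cos δ sin h₀ = 2.2054×0.84712×0.34858 + 0.53140×0.93728×0.80529 = 0.651231 + 0.401091 = 1.052322.
Q̄ = (S_0/π) × [bracket] = (1361/π) × 1.052322 = 455.9 W/m².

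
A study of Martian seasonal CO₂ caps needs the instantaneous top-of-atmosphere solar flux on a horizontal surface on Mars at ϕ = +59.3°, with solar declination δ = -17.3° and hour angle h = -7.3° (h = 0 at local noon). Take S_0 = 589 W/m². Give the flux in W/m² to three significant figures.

cos θ_z = sin ϕ sin δ + cos ϕ cos δ cos h = -0.255698 + 0.483495 = 0.227797.
Flux = S_0 · cos θ_z = 589 × 0.227797 = 134.2 W/m².

134 W/m²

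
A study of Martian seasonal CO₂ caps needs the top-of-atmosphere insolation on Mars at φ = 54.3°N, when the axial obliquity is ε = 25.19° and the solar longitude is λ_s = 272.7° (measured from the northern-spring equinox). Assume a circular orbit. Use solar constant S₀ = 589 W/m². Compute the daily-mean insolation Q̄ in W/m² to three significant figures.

Solar declination: sin δ = sin ε · sin λ_s = sin 25.19° × sin 272.7° = -0.42515, so δ = -25.160°.
cos H₀ = −tan(+54.3°) tan(-25.160°) = 0.6537, H₀ = 0.8584 rad.
Bracket: H₀ sin φ sin δ + cos φ cos δ sin H₀ = 0.8584×0.81208×-0.42515 + 0.58354×0.90512×0.75677 = -0.296368 + 0.399706 = 0.103338.
Q̄ = (S₀/π) × [bracket] = (589/π) × 0.103338 = 19.37 W/m².

Q̄ ≈ 19.4 W/m²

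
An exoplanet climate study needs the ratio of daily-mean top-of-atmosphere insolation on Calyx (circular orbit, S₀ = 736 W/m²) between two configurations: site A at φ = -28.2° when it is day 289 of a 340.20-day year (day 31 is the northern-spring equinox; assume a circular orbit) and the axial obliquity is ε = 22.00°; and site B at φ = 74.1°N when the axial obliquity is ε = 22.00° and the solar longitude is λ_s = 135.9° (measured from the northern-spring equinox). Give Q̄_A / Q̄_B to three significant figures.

— Configuration A (φ=-28.2°):
Solar longitude: λ_s = 360° × (289 − 31)/340.20 = 273.016°.
sin δ = sin 22.00° × sin 273.016° = -0.37409, so δ = -21.968°.
cos H₀ = −tan(-28.2°) tan(-21.968°) = -0.2163, H₀ = 1.7888 rad.
Bracket: H₀ sin φ sin δ + cos φ cos δ sin H₀ = 1.7888×-0.47255×-0.37409 + 0.88130×0.92739×0.97633 = 0.316217 + 0.797963 = 1.114180.
Q̄ = (S₀/π) × [bracket] = (736/π) × 1.114180 = 261.03 W/m².
— Configuration B (φ=+74.1°):
Solar declination: sin δ = sin ε · sin λ_s = sin 22.00° × sin 135.9° = 0.26069, so δ = +15.111°.
cos H₀ = −tan(+74.1°) tan(+15.111°) = -0.9480, H₀ = 2.8175 rad.
Bracket: H₀ sin φ sin δ + cos φ cos δ sin H₀ = 2.8175×0.96174×0.26069 + 0.27396×0.96542×0.31842 = 0.706392 + 0.084218 = 0.790610.
Q̄ = (S₀/π) × [bracket] = (736/π) × 0.790610 = 185.22 W/m².
Ratio Q̄_A / Q̄_B = 261.03 / 185.22 = 1.409.

Q̄_A / Q̄_B ≈ 1.41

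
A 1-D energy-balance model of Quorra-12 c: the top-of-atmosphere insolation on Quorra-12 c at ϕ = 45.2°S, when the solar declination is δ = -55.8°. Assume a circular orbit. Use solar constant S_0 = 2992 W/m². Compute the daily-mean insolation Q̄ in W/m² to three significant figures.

Q̄ ≈ 1.76e+03 W/m²

cos h₀ = −tan(-45.2°) tan(-55.800°) = -1.4818 ≤ −1 ⇒ polar day, h₀ = π.
Bracket: h₀ sin ϕ sin δ + cos ϕ cos δ sin h₀ = 3.1416×-0.70957×-0.82708 + 0.70463×0.56208×0.00000 = 1.843714 + 0.000000 = 1.843714.
Q̄ = (S_0/π) × [bracket] = (2992/π) × 1.843714 = 1756 W/m².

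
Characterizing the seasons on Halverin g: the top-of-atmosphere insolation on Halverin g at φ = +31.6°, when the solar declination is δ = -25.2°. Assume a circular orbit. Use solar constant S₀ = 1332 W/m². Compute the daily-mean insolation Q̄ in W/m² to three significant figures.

Q̄ ≈ 192 W/m²

cos H₀ = −tan(+31.6°) tan(-25.200°) = 0.2895, H₀ = 1.2771 rad.
Bracket: H₀ sin φ sin δ + cos φ cos δ sin H₀ = 1.2771×0.52399×-0.42578 + 0.85173×0.90483×0.95718 = -0.284927 + 0.737671 = 0.452744.
Q̄ = (S₀/π) × [bracket] = (1332/π) × 0.452744 = 192.0 W/m².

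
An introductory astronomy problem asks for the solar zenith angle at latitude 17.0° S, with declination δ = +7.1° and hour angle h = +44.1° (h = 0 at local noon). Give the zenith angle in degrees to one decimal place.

θ_z = 49.8°

cos θ_z = sin φ sin δ + cos φ cos δ cos h = -0.036138 + 0.681482 = 0.645344.
θ_z = arccos(0.645344) = 49.8°.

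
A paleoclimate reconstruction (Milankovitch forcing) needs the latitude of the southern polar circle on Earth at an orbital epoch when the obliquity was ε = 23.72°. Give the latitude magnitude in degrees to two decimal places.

The polar circle is the lowest latitude that experiences at least one full rotation of continuous darkness at the northern-summer solstice; it lies at |φ| = 90° − ε = 90° − 23.72° = 66.28°.

66.28°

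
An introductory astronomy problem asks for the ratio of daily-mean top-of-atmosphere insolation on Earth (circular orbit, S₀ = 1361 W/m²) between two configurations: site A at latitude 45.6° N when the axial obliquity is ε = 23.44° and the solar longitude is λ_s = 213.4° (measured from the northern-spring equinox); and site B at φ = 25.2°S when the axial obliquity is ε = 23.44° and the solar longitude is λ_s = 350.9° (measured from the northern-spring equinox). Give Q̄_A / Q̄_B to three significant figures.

Q̄_A / Q̄_B ≈ 0.481

— Configuration A (φ=+45.6°):
Solar declination: sin δ = sin ε · sin λ_s = sin 23.44° × sin 213.4° = -0.21897, so δ = -12.649°.
cos H₀ = −tan(+45.6°) tan(-12.649°) = 0.2292, H₀ = 1.3396 rad.
Bracket: H₀ sin φ sin δ + cos φ cos δ sin H₀ = 1.3396×0.71447×-0.21897 + 0.69966×0.97573×0.97339 = -0.209577 + 0.664513 = 0.454936.
Q̄ = (S₀/π) × [bracket] = (1361/π) × 0.454936 = 197.09 W/m².
— Configuration B (φ=-25.2°):
Solar declination: sin δ = sin ε · sin λ_s = sin 23.44° × sin 350.9° = -0.06291, so δ = -3.607°.
cos H₀ = −tan(-25.2°) tan(-3.607°) = -0.0297, H₀ = 1.6005 rad.
Bracket: H₀ sin φ sin δ + cos φ cos δ sin H₀ = 1.6005×-0.42578×-0.06291 + 0.90483×0.99802×0.99956 = 0.042871 + 0.902641 = 0.945512.
Q̄ = (S₀/π) × [bracket] = (1361/π) × 0.945512 = 409.61 W/m².
Ratio Q̄_A / Q̄_B = 197.09 / 409.61 = 0.4812.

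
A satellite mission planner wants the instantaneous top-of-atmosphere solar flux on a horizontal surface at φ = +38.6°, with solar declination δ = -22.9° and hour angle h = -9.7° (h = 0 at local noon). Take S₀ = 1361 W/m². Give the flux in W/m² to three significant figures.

635 W/m²

cos θ_z = sin φ sin δ + cos φ cos δ cos h = -0.242766 + 0.709633 = 0.466867.
Flux = S₀ · cos θ_z = 1361 × 0.466867 = 635.4 W/m².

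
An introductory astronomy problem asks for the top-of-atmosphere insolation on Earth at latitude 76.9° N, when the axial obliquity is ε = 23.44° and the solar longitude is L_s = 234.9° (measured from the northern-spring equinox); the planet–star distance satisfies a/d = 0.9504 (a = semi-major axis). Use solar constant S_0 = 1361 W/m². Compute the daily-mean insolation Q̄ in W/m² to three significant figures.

Q̄ ≈ 0.00 W/m²

Solar declination: sin δ = sin ε · sin L_s = sin 23.44° × sin 234.9° = -0.32545, so δ = -18.993°.
cos h₀ = −tan(+76.9°) tan(-18.993°) = 1.4791 ≥ 1 ⇒ polar night, h₀ = 0 and Q̄ = 0.
Inverse-square distance factor (a/d)² = 0.9504² = 0.903260.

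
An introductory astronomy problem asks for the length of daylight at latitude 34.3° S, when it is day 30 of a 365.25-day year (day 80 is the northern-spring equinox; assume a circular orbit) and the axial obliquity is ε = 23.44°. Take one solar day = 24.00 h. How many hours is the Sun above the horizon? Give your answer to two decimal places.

Solar longitude: λ_s = 360° × (30 − 80)/365.25 = -49.281°, i.e. -49.281° + 360° = 310.719°.
sin δ = sin 23.44° × sin 310.719° = -0.30149, so δ = -17.547°.
cos H₀ = −tan φ · tan δ = −tan(-34.3°) × tan(-17.547°) = -0.2157, so H₀ = 1.7882 rad = 102.46°.
Daylight = 2H₀/(2π) × 24.00 h = (1.7882/π) × 24.00 = 13.66 h.

13.66 h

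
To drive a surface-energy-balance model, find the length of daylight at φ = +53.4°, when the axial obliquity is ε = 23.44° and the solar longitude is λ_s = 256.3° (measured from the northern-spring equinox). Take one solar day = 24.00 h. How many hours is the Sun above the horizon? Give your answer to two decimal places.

7.42 h

Solar declination: sin δ = sin ε · sin λ_s = sin 23.44° × sin 256.3° = -0.38647, so δ = -22.735°.
cos H₀ = −tan φ · tan δ = −tan(+53.4°) × tan(-22.735°) = 0.5642, so H₀ = 0.9713 rad = 55.65°.
Daylight = 2H₀/(2π) × 24.00 h = (0.9713/π) × 24.00 = 7.42 h.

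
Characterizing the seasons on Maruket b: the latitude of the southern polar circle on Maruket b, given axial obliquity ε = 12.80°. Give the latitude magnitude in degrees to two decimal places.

The polar circle is the lowest latitude that experiences at least one full rotation of continuous darkness at the northern-summer solstice; it lies at |ϕ| = 90° − ε = 90° − 12.80° = 77.20°.

77.20°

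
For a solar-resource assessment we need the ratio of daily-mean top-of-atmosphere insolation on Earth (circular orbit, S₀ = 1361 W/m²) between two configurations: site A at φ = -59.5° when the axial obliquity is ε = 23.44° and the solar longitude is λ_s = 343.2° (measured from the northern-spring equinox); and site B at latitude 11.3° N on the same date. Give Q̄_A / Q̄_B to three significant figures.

— Configuration A (φ=-59.5°):
Solar declination: sin δ = sin ε · sin λ_s = sin 23.44° × sin 343.2° = -0.11497, so δ = -6.602°.
cos H₀ = −tan(-59.5°) tan(-6.602°) = -0.1965, H₀ = 1.7686 rad.
Bracket: H₀ sin φ sin δ + cos φ cos δ sin H₀ = 1.7686×-0.86163×-0.11497 + 0.50754×0.99337×0.98051 = 0.175200 + 0.494349 = 0.669549.
Q̄ = (S₀/π) × [bracket] = (1361/π) × 0.669549 = 290.06 W/m².
— Configuration B (φ=+11.3°):
cos H₀ = −tan(+11.3°) tan(-6.602°) = 0.0231, H₀ = 1.5477 rad.
Bracket: H₀ sin φ sin δ + cos φ cos δ sin H₀ = 1.5477×0.19595×-0.11497 + 0.98061×0.99337×0.99973 = -0.034867 + 0.973846 = 0.938979.
Q̄ = (S₀/π) × [bracket] = (1361/π) × 0.938979 = 406.78 W/m².
Ratio Q̄_A / Q̄_B = 290.06 / 406.78 = 0.7131.

Q̄_A / Q̄_B ≈ 0.713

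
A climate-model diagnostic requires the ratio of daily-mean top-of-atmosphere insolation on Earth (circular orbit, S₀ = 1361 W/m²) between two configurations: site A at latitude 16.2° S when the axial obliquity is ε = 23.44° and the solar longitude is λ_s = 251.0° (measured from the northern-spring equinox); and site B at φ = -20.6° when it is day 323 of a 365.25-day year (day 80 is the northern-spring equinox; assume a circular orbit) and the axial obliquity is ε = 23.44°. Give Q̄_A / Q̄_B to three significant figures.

Q̄_A / Q̄_B ≈ 0.985

— Configuration A (φ=-16.2°):
Solar declination: sin δ = sin ε · sin λ_s = sin 23.44° × sin 251.0° = -0.37612, so δ = -22.093°.
cos H₀ = −tan(-16.2°) tan(-22.093°) = -0.1179, H₀ = 1.6890 rad.
Bracket: H₀ sin φ sin δ + cos φ cos δ sin H₀ = 1.6890×-0.27899×-0.37612 + 0.96029×0.92657×0.99302 = 0.177233 + 0.883565 = 1.060798.
Q̄ = (S₀/π) × [bracket] = (1361/π) × 1.060798 = 459.56 W/m².
— Configuration B (φ=-20.6°):
Solar longitude: λ_s = 360° × (323 − 80)/365.25 = 239.507°.
sin δ = sin 23.44° × sin 239.507° = -0.34277, so δ = -20.046°.
cos H₀ = −tan(-20.6°) tan(-20.046°) = -0.1371, H₀ = 1.7084 rad.
Bracket: H₀ sin φ sin δ + cos φ cos δ sin H₀ = 1.7084×-0.35184×-0.34277 + 0.93606×0.93942×0.99055 = 0.206033 + 0.871044 = 1.077077.
Q̄ = (S₀/π) × [bracket] = (1361/π) × 1.077077 = 466.61 W/m².
Ratio Q̄_A / Q̄_B = 459.56 / 466.61 = 0.9849.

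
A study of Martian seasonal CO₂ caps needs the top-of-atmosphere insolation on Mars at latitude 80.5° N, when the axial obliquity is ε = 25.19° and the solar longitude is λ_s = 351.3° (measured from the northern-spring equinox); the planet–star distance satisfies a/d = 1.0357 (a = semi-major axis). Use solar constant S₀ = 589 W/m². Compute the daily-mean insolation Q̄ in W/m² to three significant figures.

Q̄ ≈ 15.6 W/m²

Solar declination: sin δ = sin ε · sin λ_s = sin 25.19° × sin 351.3° = -0.06438, so δ = -3.691°.
cos H₀ = −tan(+80.5°) tan(-3.691°) = 0.3855, H₀ = 1.1750 rad.
Bracket: H₀ sin φ sin δ + cos φ cos δ sin H₀ = 1.1750×0.98629×-0.06438 + 0.16505×0.99793×0.92270 = -0.074609 + 0.151976 = 0.077367.
Inverse-square distance factor (a/d)² = 1.0357² = 1.072674.
Q̄ = (S₀/π) × 1.072674 × [bracket] = (589/π) × 1.072674 × 0.077367 = 15.56 W/m².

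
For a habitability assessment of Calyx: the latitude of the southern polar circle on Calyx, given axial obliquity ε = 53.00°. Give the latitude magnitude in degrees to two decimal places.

The polar circle is the lowest latitude that experiences at least one full rotation of continuous darkness at the northern-summer solstice; it lies at |φ| = 90° − ε = 90° − 53.00° = 37.00°.

37.00°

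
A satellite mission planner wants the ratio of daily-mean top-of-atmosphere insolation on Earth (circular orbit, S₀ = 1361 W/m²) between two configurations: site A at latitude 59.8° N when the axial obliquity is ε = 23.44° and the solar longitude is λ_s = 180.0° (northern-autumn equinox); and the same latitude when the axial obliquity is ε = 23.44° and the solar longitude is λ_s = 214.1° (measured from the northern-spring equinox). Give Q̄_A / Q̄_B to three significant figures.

Q̄_A / Q̄_B ≈ 2.23

— Configuration A (φ=+59.8°):
Solar declination: sin δ = sin ε · sin λ_s = sin 23.44° × sin 180.0° = 0.00000, so δ = +0.000°.
cos H₀ = −tan(+59.8°) tan(+0.000°) = -0.0000, H₀ = 1.5708 rad.
Bracket: H₀ sin φ sin δ + cos φ cos δ sin H₀ = 1.5708×0.86427×0.00000 + 0.50302×1.00000×1.00000 = 0.000000 + 0.503020 = 0.503020.
Q̄ = (S₀/π) × [bracket] = (1361/π) × 0.503020 = 217.92 W/m².
— Configuration B (φ=+59.8°):
Solar declination: sin δ = sin ε · sin λ_s = sin 23.44° × sin 214.1° = -0.22302, so δ = -12.886°.
cos H₀ = −tan(+59.8°) tan(-12.886°) = 0.3931, H₀ = 1.1668 rad.
Bracket: H₀ sin φ sin δ + cos φ cos δ sin H₀ = 1.1668×0.86427×-0.22302 + 0.50302×0.97481×0.91950 = -0.224900 + 0.450876 = 0.225976.
Q̄ = (S₀/π) × [bracket] = (1361/π) × 0.225976 = 97.897 W/m².
Ratio Q̄_A / Q̄_B = 217.92 / 97.897 = 2.226.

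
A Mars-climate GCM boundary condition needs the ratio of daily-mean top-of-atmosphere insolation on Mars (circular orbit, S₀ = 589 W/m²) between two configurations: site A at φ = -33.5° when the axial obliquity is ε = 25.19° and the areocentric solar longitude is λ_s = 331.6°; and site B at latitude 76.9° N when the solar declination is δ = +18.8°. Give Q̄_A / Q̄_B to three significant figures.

— Configuration A (φ=-33.5°):
sin δ = sin 25.19° × sin 331.6° = -0.20244, so δ = -11.679°.
cos H₀ = −tan(-33.5°) tan(-11.679°) = -0.1368, H₀ = 1.7080 rad.
Bracket: H₀ sin φ sin δ + cos φ cos δ sin H₀ = 1.7080×-0.55194×-0.20244 + 0.83389×0.97930×0.99060 = 0.190843 + 0.808952 = 0.999795.
Q̄ = (S₀/π) × [bracket] = (589/π) × 0.999795 = 187.45 W/m².
— Configuration B (φ=+76.9°):
cos H₀ = −tan(+76.9°) tan(+18.800°) = -1.4629 ≤ −1 ⇒ polar day, H₀ = π.
Bracket: H₀ sin φ sin δ + cos φ cos δ sin H₀ = 3.1416×0.97398×0.32227 + 0.22665×0.94665×0.00000 = 0.986100 + 0.000000 = 0.986100.
Q̄ = (S₀/π) × [bracket] = (589/π) × 0.986100 = 184.88 W/m².
Ratio Q̄_A / Q̄_B = 187.45 / 184.88 = 1.014.

Q̄_A / Q̄_B ≈ 1.01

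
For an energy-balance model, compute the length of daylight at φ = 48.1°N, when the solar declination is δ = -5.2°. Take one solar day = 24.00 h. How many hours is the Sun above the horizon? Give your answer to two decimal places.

cos H₀ = −tan φ · tan δ = −tan(+48.1°) × tan(-5.200°) = 0.1014, so H₀ = 1.4692 rad = 84.18°.
Daylight = 2H₀/(2π) × 24.00 h = (1.4692/π) × 24.00 = 11.22 h.

11.22 h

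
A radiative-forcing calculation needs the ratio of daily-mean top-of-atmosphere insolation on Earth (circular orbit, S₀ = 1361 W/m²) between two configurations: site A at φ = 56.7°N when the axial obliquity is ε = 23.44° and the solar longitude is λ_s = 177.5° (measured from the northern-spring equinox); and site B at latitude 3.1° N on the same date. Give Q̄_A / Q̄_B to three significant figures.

— Configuration A (φ=+56.7°):
Solar declination: sin δ = sin ε · sin λ_s = sin 23.44° × sin 177.5° = 0.01735, so δ = +0.994°.
cos H₀ = −tan(+56.7°) tan(+0.994°) = -0.0264, H₀ = 1.5972 rad.
Bracket: H₀ sin φ sin δ + cos φ cos δ sin H₀ = 1.5972×0.83581×0.01735 + 0.54902×0.99985×0.99965 = 0.023161 + 0.548746 = 0.571907.
Q̄ = (S₀/π) × [bracket] = (1361/π) × 0.571907 = 247.76 W/m².
— Configuration B (φ=+3.1°):
cos H₀ = −tan(+3.1°) tan(+0.994°) = -0.0009, H₀ = 1.5717 rad.
Bracket: H₀ sin φ sin δ + cos φ cos δ sin H₀ = 1.5717×0.05408×0.01735 + 0.99854×0.99985×1.00000 = 0.001475 + 0.998390 = 0.999865.
Q̄ = (S₀/π) × [bracket] = (1361/π) × 0.999865 = 433.16 W/m².
Ratio Q̄_A / Q̄_B = 247.76 / 433.16 = 0.5720.

Q̄_A / Q̄_B ≈ 0.572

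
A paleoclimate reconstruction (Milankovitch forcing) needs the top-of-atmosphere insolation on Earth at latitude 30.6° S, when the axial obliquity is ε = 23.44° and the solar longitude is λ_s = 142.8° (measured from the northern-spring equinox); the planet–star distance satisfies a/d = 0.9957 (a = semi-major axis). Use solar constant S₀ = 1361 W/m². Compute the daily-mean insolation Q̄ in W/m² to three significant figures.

Solar declination: sin δ = sin ε · sin λ_s = sin 23.44° × sin 142.8° = 0.24050, so δ = +13.916°.
cos H₀ = −tan(-30.6°) tan(+13.916°) = 0.1465, H₀ = 1.4237 rad.
Bracket: H₀ sin φ sin δ + cos φ cos δ sin H₀ = 1.4237×-0.50904×0.24050 + 0.86074×0.97065×0.98921 = -0.174295 + 0.826462 = 0.652167.
Inverse-square distance factor (a/d)² = 0.9957² = 0.991418.
Q̄ = (S₀/π) × 0.991418 × [bracket] = (1361/π) × 0.991418 × 0.652167 = 280.1 W/m².

Q̄ ≈ 280 W/m²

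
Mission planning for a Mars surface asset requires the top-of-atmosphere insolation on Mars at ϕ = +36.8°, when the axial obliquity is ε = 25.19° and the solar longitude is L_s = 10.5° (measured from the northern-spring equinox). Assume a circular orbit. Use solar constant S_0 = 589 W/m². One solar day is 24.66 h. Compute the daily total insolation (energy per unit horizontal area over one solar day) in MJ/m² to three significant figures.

Solar declination: sin δ = sin ε · sin L_s = sin 25.19° × sin 10.5° = 0.07756, so δ = +4.449°.
cos h₀ = −tan(+36.8°) tan(+4.449°) = -0.0582, h₀ = 1.6290 rad.
Bracket: h₀ sin ϕ sin δ + cos ϕ cos δ sin h₀ = 1.6290×0.59902×0.07756 + 0.80073×0.99699×0.99830 = 0.075683 + 0.796963 = 0.872646.
Q̄ = (S_0/π) × [bracket] = (589/π) × 0.872646 = 163.61 W/m².
Daily total = Q̄ × 24.66 h × 3600 s/h = 163.61 × 24.66 × 3600 / 10⁶ = 14.52 MJ/m².

14.5 MJ/m²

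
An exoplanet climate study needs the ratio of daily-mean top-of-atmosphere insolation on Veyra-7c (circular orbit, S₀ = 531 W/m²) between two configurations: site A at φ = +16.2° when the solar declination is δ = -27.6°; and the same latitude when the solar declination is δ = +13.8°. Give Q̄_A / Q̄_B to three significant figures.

— Configuration A (φ=+16.2°):
cos H₀ = −tan(+16.2°) tan(-27.600°) = 0.1519, H₀ = 1.4183 rad.
Bracket: H₀ sin φ sin δ + cos φ cos δ sin H₀ = 1.4183×0.27899×-0.46330 + 0.96029×0.88620×0.98840 = -0.183324 + 0.841137 = 0.657813.
Q̄ = (S₀/π) × [bracket] = (531/π) × 0.657813 = 111.19 W/m².
— Configuration B (φ=+16.2°):
cos H₀ = −tan(+16.2°) tan(+13.800°) = -0.0714, H₀ = 1.6422 rad.
Bracket: H₀ sin φ sin δ + cos φ cos δ sin H₀ = 1.6422×0.27899×0.23853 + 0.96029×0.97113×0.99745 = 0.109284 + 0.930188 = 1.039472.
Q̄ = (S₀/π) × [bracket] = (531/π) × 1.039472 = 175.69 W/m².
Ratio Q̄_A / Q̄_B = 111.19 / 175.69 = 0.6329.

Q̄_A / Q̄_B ≈ 0.633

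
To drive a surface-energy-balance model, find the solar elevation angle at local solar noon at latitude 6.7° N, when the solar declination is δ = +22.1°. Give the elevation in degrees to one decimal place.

At local noon the hour angle is zero, so the zenith angle equals |φ − δ| = |+6.7° − (+22.100°)| = 15.400°.
Elevation = 90° − 15.400° = 74.6°.

74.6°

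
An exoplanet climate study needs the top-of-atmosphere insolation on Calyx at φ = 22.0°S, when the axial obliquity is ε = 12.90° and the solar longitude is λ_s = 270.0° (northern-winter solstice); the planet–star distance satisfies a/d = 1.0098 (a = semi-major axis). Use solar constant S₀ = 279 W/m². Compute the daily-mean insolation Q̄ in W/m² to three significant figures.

Solar declination: sin δ = sin ε · sin λ_s = sin 12.90° × sin 270.0° = -0.22325, so δ = -12.900°.
cos H₀ = −tan(-22.0°) tan(-12.900°) = -0.0925, H₀ = 1.6635 rad.
Bracket: H₀ sin φ sin δ + cos φ cos δ sin H₀ = 1.6635×-0.37461×-0.22325 + 0.92718×0.97476×0.99571 = 0.139121 + 0.899901 = 1.039022.
Inverse-square distance factor (a/d)² = 1.0098² = 1.019696.
Q̄ = (S₀/π) × 1.019696 × [bracket] = (279/π) × 1.019696 × 1.039022 = 94.09 W/m².

Q̄ ≈ 94.1 W/m²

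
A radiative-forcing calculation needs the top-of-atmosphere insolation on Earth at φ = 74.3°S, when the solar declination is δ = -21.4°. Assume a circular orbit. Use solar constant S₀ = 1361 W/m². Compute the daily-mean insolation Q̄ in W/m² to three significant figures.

cos H₀ = −tan(-74.3°) tan(-21.400°) = -1.3942 ≤ −1 ⇒ polar day, H₀ = π.
Bracket: H₀ sin φ sin δ + cos φ cos δ sin H₀ = 3.1416×-0.96269×-0.36488 + 0.27060×0.93106×0.00000 = 1.103538 + 0.000000 = 1.103538.
Q̄ = (S₀/π) × [bracket] = (1361/π) × 1.103538 = 478.1 W/m².

Q̄ ≈ 478 W/m²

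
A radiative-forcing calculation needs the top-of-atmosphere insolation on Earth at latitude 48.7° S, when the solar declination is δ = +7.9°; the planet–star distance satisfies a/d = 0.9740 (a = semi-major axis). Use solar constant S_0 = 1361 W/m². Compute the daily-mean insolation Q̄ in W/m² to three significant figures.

Q̄ ≈ 205 W/m²

cos h₀ = −tan(-48.7°) tan(+7.900°) = 0.1579, h₀ = 1.4122 rad.
Bracket: h₀ sin ϕ sin δ + cos ϕ cos δ sin h₀ = 1.4122×-0.75126×0.13744 + 0.66000×0.99051×0.98745 = -0.145814 + 0.645532 = 0.499718.
Inverse-square distance factor (a/d)² = 0.9740² = 0.948676.
Q̄ = (S_0/π) × 0.948676 × [bracket] = (1361/π) × 0.948676 × 0.499718 = 205.4 W/m².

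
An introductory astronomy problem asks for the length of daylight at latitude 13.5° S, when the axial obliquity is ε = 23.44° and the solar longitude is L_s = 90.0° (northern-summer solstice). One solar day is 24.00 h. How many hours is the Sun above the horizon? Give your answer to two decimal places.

Solar declination: sin δ = sin ε · sin L_s = sin 23.44° × sin 90.0° = 0.39779, so δ = +23.440°.
cos h₀ = −tan ϕ · tan δ = −tan(-13.5°) × tan(+23.440°) = 0.1041, so h₀ = 1.4665 rad = 84.03°.
Daylight = 2h₀/(2π) × 24.00 h = (1.4665/π) × 24.00 = 11.20 h.

11.20 h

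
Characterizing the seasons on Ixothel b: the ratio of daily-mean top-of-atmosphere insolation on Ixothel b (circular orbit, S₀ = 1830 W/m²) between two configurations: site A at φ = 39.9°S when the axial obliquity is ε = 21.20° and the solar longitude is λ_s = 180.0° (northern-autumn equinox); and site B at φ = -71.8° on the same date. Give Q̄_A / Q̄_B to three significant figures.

— Configuration A (φ=-39.9°):
Solar declination: sin δ = sin ε · sin λ_s = sin 21.20° × sin 180.0° = 0.00000, so δ = +0.000°.
cos H₀ = −tan(-39.9°) tan(+0.000°) = 0.0000, H₀ = 1.5708 rad.
Bracket: H₀ sin φ sin δ + cos φ cos δ sin H₀ = 1.5708×-0.64145×0.00000 + 0.76717×1.00000×1.00000 = -0.000000 + 0.767170 = 0.767170.
Q̄ = (S₀/π) × [bracket] = (1830/π) × 0.767170 = 446.88 W/m².
— Configuration B (φ=-71.8°):
cos H₀ = −tan(-71.8°) tan(+0.000°) = 0.0000, H₀ = 1.5708 rad.
Bracket: H₀ sin φ sin δ + cos φ cos δ sin H₀ = 1.5708×-0.94997×0.00000 + 0.31233×1.00000×1.00000 = -0.000000 + 0.312330 = 0.312330.
Q̄ = (S₀/π) × [bracket] = (1830/π) × 0.312330 = 181.93 W/m².
Ratio Q̄_A / Q̄_B = 446.88 / 181.93 = 2.456.

Q̄_A / Q̄_B ≈ 2.46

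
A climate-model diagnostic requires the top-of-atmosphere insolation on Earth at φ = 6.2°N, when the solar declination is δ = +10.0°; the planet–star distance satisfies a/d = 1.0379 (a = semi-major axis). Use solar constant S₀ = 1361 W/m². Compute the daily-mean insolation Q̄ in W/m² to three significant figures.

cos H₀ = −tan(+6.2°) tan(+10.000°) = -0.0192, H₀ = 1.5900 rad.
Bracket: H₀ sin φ sin δ + cos φ cos δ sin H₀ = 1.5900×0.10800×0.17365 + 0.99415×0.98481×0.99982 = 0.029819 + 0.978873 = 1.008692.
Inverse-square distance factor (a/d)² = 1.0379² = 1.077236.
Q̄ = (S₀/π) × 1.077236 × [bracket] = (1361/π) × 1.077236 × 1.008692 = 470.7 W/m².

Q̄ ≈ 471 W/m²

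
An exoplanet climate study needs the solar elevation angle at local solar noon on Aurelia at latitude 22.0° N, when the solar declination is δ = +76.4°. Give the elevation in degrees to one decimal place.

35.6°

At local noon the hour angle is zero, so the zenith angle equals |ϕ − δ| = |+22.0° − (+76.400°)| = 54.400°.
Elevation = 90° − 54.400° = 35.6°.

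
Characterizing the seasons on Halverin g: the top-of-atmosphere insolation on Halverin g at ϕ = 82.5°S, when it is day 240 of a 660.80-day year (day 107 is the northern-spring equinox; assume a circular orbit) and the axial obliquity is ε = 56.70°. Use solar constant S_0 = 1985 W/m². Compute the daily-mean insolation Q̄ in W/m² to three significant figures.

Q̄ ≈ 0.00 W/m²

Solar longitude: L_s = 360° × (240 − 107)/660.80 = 72.458°.
sin δ = sin 56.70° × sin 72.458° = 0.79694, so δ = +52.839°.
cos h₀ = −tan(-82.5°) tan(+52.839°) = 10.0211 ≥ 1 ⇒ polar night, h₀ = 0 and Q̄ = 0.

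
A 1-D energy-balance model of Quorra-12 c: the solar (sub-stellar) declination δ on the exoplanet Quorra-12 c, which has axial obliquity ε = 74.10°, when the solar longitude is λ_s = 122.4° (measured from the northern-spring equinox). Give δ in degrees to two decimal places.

δ = +54.29°

sin δ = sin ε · sin λ_s = sin 74.10° × sin 122.4° = 0.812025.
δ = arcsin(0.812025) = +54.29°.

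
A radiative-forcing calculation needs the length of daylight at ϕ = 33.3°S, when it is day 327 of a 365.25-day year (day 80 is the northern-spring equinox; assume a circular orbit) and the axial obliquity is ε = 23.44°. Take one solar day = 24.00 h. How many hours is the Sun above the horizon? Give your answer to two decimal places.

13.93 h

Solar longitude: L_s = 360° × (327 − 80)/365.25 = 243.450°.
sin δ = sin 23.44° × sin 243.450° = -0.35584, so δ = -20.845°.
cos h₀ = −tan ϕ · tan δ = −tan(-33.3°) × tan(-20.845°) = -0.2501, so h₀ = 1.8236 rad = 104.48°.
Daylight = 2h₀/(2π) × 24.00 h = (1.8236/π) × 24.00 = 13.93 h.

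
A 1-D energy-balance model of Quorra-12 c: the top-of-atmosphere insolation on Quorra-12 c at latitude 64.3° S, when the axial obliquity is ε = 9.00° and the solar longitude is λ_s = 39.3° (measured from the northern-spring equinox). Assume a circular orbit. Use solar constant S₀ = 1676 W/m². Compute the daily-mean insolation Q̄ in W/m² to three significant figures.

Solar declination: sin δ = sin ε · sin λ_s = sin 9.00° × sin 39.3° = 0.09908, so δ = +5.686°.
cos H₀ = −tan(-64.3°) tan(+5.686°) = 0.2069, H₀ = 1.3624 rad.
Bracket: H₀ sin φ sin δ + cos φ cos δ sin H₀ = 1.3624×-0.90108×0.09908 + 0.43366×0.99508×0.97836 = -0.121634 + 0.422188 = 0.300554.
Q̄ = (S₀/π) × [bracket] = (1676/π) × 0.300554 = 160.3 W/m².

Q̄ ≈ 160 W/m²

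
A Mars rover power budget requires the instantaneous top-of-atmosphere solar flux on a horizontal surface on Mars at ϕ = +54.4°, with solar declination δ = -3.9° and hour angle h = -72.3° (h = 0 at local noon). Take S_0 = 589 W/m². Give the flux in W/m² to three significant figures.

cos θ_z = sin ϕ sin δ + cos ϕ cos δ cos h = -0.055303 + 0.176575 = 0.121272.
Flux = S_0 · cos θ_z = 589 × 0.121272 = 71.43 W/m².

71.4 W/m²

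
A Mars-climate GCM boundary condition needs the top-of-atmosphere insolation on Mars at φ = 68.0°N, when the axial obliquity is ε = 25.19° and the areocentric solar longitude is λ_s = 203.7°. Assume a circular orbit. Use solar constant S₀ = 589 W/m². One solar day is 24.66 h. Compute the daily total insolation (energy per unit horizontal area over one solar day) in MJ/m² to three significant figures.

2.57 MJ/m²

sin δ = sin 25.19° × sin 203.7° = -0.17108, so δ = -9.850°.
cos H₀ = −tan(+68.0°) tan(-9.850°) = 0.4298, H₀ = 1.1266 rad.
Bracket: H₀ sin φ sin δ + cos φ cos δ sin H₀ = 1.1266×0.92718×-0.17108 + 0.37461×0.98526×0.90294 = -0.178703 + 0.333265 = 0.154562.
Q̄ = (S₀/π) × [bracket] = (589/π) × 0.154562 = 28.978 W/m².
Daily total = Q̄ × 24.66 h × 3600 s/h = 28.978 × 24.66 × 3600 / 10⁶ = 2.573 MJ/m².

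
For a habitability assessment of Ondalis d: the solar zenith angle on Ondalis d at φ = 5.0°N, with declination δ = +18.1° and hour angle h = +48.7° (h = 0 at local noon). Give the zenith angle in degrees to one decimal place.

θ_z = 49.3°

cos θ_z = sin φ sin δ + cos φ cos δ cos h = 0.027077 + 0.624955 = 0.652032.
θ_z = arccos(0.652032) = 49.3°.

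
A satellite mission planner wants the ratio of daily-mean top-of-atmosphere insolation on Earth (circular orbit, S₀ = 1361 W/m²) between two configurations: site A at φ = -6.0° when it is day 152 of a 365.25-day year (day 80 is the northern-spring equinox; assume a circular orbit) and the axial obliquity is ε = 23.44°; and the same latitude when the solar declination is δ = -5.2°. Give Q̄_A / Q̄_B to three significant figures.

Q̄_A / Q̄_B ≈ 0.856

— Configuration A (φ=-6.0°):
Solar longitude: λ_s = 360° × (152 − 80)/365.25 = 70.965°.
sin δ = sin 23.44° × sin 70.965° = 0.37604, so δ = +22.088°.
cos H₀ = −tan(-6.0°) tan(+22.088°) = 0.0427, H₀ = 1.5281 rad.
Bracket: H₀ sin φ sin δ + cos φ cos δ sin H₀ = 1.5281×-0.10453×0.37604 + 0.99452×0.92660×0.99909 = -0.060066 + 0.920684 = 0.860618.
Q̄ = (S₀/π) × [bracket] = (1361/π) × 0.860618 = 372.84 W/m².
— Configuration B (φ=-6.0°):
cos H₀ = −tan(-6.0°) tan(-5.200°) = -0.0096, H₀ = 1.5804 rad.
Bracket: H₀ sin φ sin δ + cos φ cos δ sin H₀ = 1.5804×-0.10453×-0.09063 + 0.99452×0.99588×0.99995 = 0.014972 + 0.990373 = 1.005345.
Q̄ = (S₀/π) × [bracket] = (1361/π) × 1.005345 = 435.54 W/m².
Ratio Q̄_A / Q̄_B = 372.84 / 435.54 = 0.8560.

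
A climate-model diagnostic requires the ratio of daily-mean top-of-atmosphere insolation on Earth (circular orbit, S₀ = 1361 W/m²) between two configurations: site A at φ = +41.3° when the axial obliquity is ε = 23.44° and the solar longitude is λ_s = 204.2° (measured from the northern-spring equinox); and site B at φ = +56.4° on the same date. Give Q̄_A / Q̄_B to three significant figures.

Q̄_A / Q̄_B ≈ 1.66

— Configuration A (φ=+41.3°):
Solar declination: sin δ = sin ε · sin λ_s = sin 23.44° × sin 204.2° = -0.16306, so δ = -9.385°.
cos H₀ = −tan(+41.3°) tan(-9.385°) = 0.1452, H₀ = 1.4251 rad.
Bracket: H₀ sin φ sin δ + cos φ cos δ sin H₀ = 1.4251×0.66000×-0.16306 + 0.75126×0.98662×0.98940 = -0.153369 + 0.733351 = 0.579982.
Q̄ = (S₀/π) × [bracket] = (1361/π) × 0.579982 = 251.26 W/m².
— Configuration B (φ=+56.4°):
cos H₀ = −tan(+56.4°) tan(-9.385°) = 0.2488, H₀ = 1.3194 rad.
Bracket: H₀ sin φ sin δ + cos φ cos δ sin H₀ = 1.3194×0.83292×-0.16306 + 0.55339×0.98662×0.96857 = -0.179196 + 0.528825 = 0.349629.
Q̄ = (S₀/π) × [bracket] = (1361/π) × 0.349629 = 151.47 W/m².
Ratio Q̄_A / Q̄_B = 251.26 / 151.47 = 1.659.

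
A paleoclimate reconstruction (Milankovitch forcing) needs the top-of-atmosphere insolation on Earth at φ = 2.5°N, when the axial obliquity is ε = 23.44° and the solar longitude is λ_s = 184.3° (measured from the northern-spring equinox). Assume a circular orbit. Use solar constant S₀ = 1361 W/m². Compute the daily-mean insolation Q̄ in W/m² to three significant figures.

Q̄ ≈ 432 W/m²

Solar declination: sin δ = sin ε · sin λ_s = sin 23.44° × sin 184.3° = -0.02983, so δ = -1.709°.
cos H₀ = −tan(+2.5°) tan(-1.709°) = 0.0013, H₀ = 1.5695 rad.
Bracket: H₀ sin φ sin δ + cos φ cos δ sin H₀ = 1.5695×0.04362×-0.02983 + 0.99905×0.99956×1.00000 = -0.002042 + 0.998610 = 0.996568.
Q̄ = (S₀/π) × [bracket] = (1361/π) × 0.996568 = 431.7 W/m².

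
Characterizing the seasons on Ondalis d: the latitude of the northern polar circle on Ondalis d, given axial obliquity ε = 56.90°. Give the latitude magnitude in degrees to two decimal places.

33.10°

The polar circle is the lowest latitude that experiences at least one full rotation of continuous daylight at the northern-summer solstice; it lies at |φ| = 90° − ε = 90° − 56.90° = 33.10°.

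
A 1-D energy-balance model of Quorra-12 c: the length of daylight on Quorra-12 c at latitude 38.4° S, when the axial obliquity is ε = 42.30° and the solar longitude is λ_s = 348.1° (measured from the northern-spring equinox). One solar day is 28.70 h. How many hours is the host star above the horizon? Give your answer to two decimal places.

Solar declination: sin δ = sin ε · sin λ_s = sin 42.30° × sin 348.1° = -0.13878, so δ = -7.977°.
cos H₀ = −tan φ · tan δ = −tan(-38.4°) × tan(-7.977°) = -0.1111, so H₀ = 1.6821 rad = 96.38°.
Daylight = 2H₀/(2π) × 28.70 h = (1.6821/π) × 28.70 = 15.37 h.

15.37 h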